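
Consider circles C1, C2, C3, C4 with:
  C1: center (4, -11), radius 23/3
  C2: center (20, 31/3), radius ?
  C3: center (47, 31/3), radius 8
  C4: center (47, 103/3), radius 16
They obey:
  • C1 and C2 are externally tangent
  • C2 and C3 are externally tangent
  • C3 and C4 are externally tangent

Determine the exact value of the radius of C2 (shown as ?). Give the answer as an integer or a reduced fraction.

1. [ext C1·C2]  r_C2² + (46/3)r_C2 − 1957/3 = 0  ⇒  r_C2 = 19 (r>0 drops 1)
2. [ext C2·C3]  r_C2² + 16r_C2 − 665 = 0  ⇒  r_C2 = 19 (r>0 drops 1)

19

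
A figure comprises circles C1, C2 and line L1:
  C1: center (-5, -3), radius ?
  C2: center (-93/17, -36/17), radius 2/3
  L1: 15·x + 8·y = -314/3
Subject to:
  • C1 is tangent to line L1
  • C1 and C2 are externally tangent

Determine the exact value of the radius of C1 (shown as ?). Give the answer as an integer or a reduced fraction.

1/3

1. [C1‖L1]  r_C1² − 1/9 = 0  ⇒  r_C1 = 1/3 (r>0 drops 1)
2. [ext C1·C2]  r_C1² + (4/3)r_C1 − 5/9 = 0  ⇒  r_C1 = 1/3 (r>0 drops 1)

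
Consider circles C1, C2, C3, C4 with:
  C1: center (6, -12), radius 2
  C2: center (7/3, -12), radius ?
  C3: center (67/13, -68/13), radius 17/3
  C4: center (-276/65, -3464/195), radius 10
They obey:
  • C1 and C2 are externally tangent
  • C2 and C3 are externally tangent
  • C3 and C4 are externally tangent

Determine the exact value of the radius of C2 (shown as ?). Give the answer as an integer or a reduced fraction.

5/3

1. [ext C1·C2]  r_C2² + 4r_C2 − 85/9 = 0  ⇒  r_C2 = 5/3 (r>0 drops 1)
2. [ext C2·C3]  r_C2² + (34/3)r_C2 − 65/3 = 0  ⇒  r_C2 = 5/3 (r>0 drops 1)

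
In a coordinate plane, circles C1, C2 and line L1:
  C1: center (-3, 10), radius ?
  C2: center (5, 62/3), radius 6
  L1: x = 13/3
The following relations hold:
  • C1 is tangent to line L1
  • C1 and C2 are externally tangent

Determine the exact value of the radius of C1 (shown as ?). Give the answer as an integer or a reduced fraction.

1. [C1‖L1]  r_C1² − 484/9 = 0  ⇒  r_C1 = 22/3 (r>0 drops 1)
2. [ext C1·C2]  r_C1² + 12r_C1 − 1276/9 = 0  ⇒  r_C1 = 22/3 (r>0 drops 1)

22/3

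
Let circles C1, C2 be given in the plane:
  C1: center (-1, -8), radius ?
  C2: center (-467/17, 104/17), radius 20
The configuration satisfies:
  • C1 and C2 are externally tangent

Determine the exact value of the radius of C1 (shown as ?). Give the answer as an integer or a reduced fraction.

10

1. [ext C1·C2]  r_C1² + 40r_C1 − 500 = 0  ⇒  r_C1 = 10 (r>0 drops 1)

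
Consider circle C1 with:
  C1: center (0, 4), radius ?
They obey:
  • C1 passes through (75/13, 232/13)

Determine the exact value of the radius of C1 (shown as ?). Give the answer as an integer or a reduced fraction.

15

1. [C1∋P]  r_C1² − 225 = 0  ⇒  r_C1 = 15 (r>0 drops 1)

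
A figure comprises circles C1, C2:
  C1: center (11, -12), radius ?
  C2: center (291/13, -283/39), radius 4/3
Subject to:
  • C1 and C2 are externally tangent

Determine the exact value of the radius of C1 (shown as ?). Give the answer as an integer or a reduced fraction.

11

1. [ext C1·C2]  r_C1² + (8/3)r_C1 − 451/3 = 0  ⇒  r_C1 = 11 (r>0 drops 1)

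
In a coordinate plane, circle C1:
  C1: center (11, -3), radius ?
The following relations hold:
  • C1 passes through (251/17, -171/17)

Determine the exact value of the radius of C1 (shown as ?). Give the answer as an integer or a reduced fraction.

1. [C1∋P]  r_C1² − 64 = 0  ⇒  r_C1 = 8 (r>0 drops 1)

8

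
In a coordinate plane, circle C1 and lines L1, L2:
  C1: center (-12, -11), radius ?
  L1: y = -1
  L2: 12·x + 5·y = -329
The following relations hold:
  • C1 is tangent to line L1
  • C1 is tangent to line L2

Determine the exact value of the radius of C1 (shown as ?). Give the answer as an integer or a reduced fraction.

10

1. [C1‖L1]  r_C1² − 100 = 0  ⇒  r_C1 = 10 (r>0 drops 1)
2. [C1‖L2]  r_C1² − 100 = 0  ⇒  r_C1 = 10 (r>0 drops 1)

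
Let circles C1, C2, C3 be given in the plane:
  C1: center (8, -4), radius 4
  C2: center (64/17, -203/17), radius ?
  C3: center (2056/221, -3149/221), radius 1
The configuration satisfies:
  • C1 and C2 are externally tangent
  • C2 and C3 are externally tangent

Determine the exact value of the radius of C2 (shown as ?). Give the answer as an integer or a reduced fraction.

1. [ext C1·C2]  r_C2² + 8r_C2 − 65 = 0  ⇒  r_C2 = 5 (r>0 drops 1)
2. [ext C2·C3]  r_C2² + 2r_C2 − 35 = 0  ⇒  r_C2 = 5 (r>0 drops 1)

5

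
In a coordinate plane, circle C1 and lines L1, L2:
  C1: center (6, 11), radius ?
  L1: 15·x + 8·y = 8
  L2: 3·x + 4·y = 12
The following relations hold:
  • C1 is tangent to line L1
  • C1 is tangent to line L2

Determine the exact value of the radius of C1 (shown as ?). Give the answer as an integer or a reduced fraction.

10

1. [C1‖L1]  r_C1² − 100 = 0  ⇒  r_C1 = 10 (r>0 drops 1)
2. [C1‖L2]  r_C1² − 100 = 0  ⇒  r_C1 = 10 (r>0 drops 1)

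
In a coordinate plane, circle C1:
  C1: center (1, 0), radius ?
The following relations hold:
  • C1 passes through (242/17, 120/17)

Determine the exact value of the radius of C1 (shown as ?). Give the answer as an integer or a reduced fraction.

1. [C1∋P]  r_C1² − 225 = 0  ⇒  r_C1 = 15 (r>0 drops 1)

15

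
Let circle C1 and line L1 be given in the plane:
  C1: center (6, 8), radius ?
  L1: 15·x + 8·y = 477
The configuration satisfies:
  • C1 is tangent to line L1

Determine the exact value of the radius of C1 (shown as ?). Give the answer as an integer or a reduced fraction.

19

1. [C1‖L1]  r_C1² − 361 = 0  ⇒  r_C1 = 19 (r>0 drops 1)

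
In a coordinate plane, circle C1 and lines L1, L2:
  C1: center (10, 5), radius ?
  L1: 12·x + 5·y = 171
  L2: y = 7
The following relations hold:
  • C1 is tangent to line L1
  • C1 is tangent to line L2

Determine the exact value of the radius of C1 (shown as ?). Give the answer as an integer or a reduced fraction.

1. [C1‖L1]  r_C1² − 4 = 0  ⇒  r_C1 = 2 (r>0 drops 1)
2. [C1‖L2]  r_C1² − 4 = 0  ⇒  r_C1 = 2 (r>0 drops 1)

2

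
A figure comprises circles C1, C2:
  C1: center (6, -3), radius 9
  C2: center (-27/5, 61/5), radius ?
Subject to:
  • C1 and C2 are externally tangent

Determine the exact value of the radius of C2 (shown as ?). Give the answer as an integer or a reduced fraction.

1. [ext C1·C2]  r_C2² + 18r_C2 − 280 = 0  ⇒  r_C2 = 10 (r>0 drops 1)

10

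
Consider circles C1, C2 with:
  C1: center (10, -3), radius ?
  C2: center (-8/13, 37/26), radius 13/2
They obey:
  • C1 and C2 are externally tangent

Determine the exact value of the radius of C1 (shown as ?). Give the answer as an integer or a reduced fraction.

5

1. [ext C1·C2]  r_C1² + 13r_C1 − 90 = 0  ⇒  r_C1 = 5 (r>0 drops 1)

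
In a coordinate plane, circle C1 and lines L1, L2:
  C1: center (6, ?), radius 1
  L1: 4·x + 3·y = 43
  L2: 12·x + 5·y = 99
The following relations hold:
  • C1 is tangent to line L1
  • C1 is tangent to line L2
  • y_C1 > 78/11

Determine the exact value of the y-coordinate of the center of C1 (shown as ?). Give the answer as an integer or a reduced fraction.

8

1. [C1‖L1]  y_C1² − (38/3)y_C1 + 112/3 = 0  ⇒  y_C1 = 14/3 or 8
2. [C1‖L2]  y_C1² − (54/5)y_C1 + 112/5 = 0  ⇒  y_C1 = 14/5 or 8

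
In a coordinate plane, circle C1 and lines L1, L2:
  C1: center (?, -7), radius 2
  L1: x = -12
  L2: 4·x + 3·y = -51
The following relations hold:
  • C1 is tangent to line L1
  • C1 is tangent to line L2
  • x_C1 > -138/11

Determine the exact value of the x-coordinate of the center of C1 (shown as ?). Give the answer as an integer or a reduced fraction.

1. [C1‖L1]  x_C1² + 24x_C1 + 140 = 0  ⇒  x_C1 = -14 or -10
2. [C1‖L2]  x_C1² + 15x_C1 + 50 = 0  ⇒  x_C1 = -10 or -5

-10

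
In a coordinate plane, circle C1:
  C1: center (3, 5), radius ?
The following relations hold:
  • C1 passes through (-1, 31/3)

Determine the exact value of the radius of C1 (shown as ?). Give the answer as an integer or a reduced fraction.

1. [C1∋P]  r_C1² − 400/9 = 0  ⇒  r_C1 = 20/3 (r>0 drops 1)

20/3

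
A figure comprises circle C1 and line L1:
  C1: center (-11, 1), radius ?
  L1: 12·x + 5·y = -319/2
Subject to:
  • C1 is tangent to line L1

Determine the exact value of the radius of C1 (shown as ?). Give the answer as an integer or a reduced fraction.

1. [C1‖L1]  r_C1² − 25/4 = 0  ⇒  r_C1 = 5/2 (r>0 drops 1)

5/2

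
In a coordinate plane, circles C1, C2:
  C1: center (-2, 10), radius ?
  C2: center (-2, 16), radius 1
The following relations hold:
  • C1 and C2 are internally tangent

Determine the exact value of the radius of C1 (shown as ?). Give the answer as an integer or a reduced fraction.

1. [int C1,C2]  r_C1² − 2r_C1 − 35 = 0  ⇒  r_C1 = 7 (r>0 drops 1)

7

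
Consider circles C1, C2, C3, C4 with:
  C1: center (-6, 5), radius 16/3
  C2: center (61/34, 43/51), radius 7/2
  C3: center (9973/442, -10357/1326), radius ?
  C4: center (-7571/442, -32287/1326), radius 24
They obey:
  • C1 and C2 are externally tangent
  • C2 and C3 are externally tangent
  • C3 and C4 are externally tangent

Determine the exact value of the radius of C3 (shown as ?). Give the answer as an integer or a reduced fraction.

1. [ext C2·C3]  r_C3² + 7r_C3 − 494 = 0  ⇒  r_C3 = 19 (r>0 drops 1)
2. [ext C3·C4]  r_C3² + 48r_C3 − 1273 = 0  ⇒  r_C3 = 19 (r>0 drops 1)

19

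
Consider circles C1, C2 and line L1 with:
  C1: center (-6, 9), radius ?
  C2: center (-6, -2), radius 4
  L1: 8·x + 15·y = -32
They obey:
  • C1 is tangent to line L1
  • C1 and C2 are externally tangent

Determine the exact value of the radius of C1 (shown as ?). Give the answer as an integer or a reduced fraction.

1. [C1‖L1]  r_C1² − 49 = 0  ⇒  r_C1 = 7 (r>0 drops 1)
2. [ext C1·C2]  r_C1² + 8r_C1 − 105 = 0  ⇒  r_C1 = 7 (r>0 drops 1)

7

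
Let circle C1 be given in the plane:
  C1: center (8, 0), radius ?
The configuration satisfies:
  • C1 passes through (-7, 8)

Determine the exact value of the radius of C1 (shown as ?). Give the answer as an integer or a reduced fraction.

17

1. [C1∋P]  r_C1² − 289 = 0  ⇒  r_C1 = 17 (r>0 drops 1)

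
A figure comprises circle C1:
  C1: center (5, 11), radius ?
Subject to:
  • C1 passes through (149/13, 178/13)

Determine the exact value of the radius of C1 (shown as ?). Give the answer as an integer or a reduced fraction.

7

1. [C1∋P]  r_C1² − 49 = 0  ⇒  r_C1 = 7 (r>0 drops 1)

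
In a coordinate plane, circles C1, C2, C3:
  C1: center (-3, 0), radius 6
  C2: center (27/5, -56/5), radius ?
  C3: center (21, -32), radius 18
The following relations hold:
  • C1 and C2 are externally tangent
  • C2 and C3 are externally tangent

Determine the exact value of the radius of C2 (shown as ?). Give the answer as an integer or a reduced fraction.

1. [ext C1·C2]  r_C2² + 12r_C2 − 160 = 0  ⇒  r_C2 = 8 (r>0 drops 1)
2. [ext C2·C3]  r_C2² + 36r_C2 − 352 = 0  ⇒  r_C2 = 8 (r>0 drops 1)

8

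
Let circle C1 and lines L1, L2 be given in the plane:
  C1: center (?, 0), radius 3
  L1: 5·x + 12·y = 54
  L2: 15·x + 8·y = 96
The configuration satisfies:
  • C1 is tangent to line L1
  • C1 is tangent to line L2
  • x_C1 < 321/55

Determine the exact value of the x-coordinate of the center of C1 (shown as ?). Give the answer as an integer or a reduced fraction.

3

1. [C1‖L1]  x_C1² − (108/5)x_C1 + 279/5 = 0  ⇒  x_C1 = 3 or 93/5
2. [C1‖L2]  x_C1² − (64/5)x_C1 + 147/5 = 0  ⇒  x_C1 = 3 or 49/5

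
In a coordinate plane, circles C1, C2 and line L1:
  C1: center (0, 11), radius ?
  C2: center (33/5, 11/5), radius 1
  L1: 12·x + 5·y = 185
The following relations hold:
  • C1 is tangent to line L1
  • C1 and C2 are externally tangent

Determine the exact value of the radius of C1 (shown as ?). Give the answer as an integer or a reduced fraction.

1. [C1‖L1]  r_C1² − 100 = 0  ⇒  r_C1 = 10 (r>0 drops 1)
2. [ext C1·C2]  r_C1² + 2r_C1 − 120 = 0  ⇒  r_C1 = 10 (r>0 drops 1)

10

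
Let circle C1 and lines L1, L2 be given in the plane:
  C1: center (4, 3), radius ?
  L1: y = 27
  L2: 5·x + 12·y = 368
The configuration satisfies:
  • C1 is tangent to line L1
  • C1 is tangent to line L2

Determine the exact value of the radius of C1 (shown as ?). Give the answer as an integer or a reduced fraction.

24

1. [C1‖L1]  r_C1² − 576 = 0  ⇒  r_C1 = 24 (r>0 drops 1)
2. [C1‖L2]  r_C1² − 576 = 0  ⇒  r_C1 = 24 (r>0 drops 1)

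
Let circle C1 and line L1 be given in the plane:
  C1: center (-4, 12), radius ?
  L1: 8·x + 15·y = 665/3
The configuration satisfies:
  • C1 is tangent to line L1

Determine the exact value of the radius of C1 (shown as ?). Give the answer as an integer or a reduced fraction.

1. [C1‖L1]  r_C1² − 169/9 = 0  ⇒  r_C1 = 13/3 (r>0 drops 1)

13/3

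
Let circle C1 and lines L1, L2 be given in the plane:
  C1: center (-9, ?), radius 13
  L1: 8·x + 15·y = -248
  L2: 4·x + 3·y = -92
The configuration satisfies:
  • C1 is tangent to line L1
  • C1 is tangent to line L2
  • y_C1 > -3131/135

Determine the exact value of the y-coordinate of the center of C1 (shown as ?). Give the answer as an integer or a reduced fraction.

3

1. [C1‖L1]  y_C1² + (352/15)y_C1 − 397/5 = 0  ⇒  y_C1 = -397/15 or 3
2. [C1‖L2]  y_C1² + (112/3)y_C1 − 121 = 0  ⇒  y_C1 = -121/3 or 3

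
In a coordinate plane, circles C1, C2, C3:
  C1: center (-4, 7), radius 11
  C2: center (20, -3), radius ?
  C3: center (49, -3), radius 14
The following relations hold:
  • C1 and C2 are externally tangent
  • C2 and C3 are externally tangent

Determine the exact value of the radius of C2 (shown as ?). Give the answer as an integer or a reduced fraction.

15

1. [ext C1·C2]  r_C2² + 22r_C2 − 555 = 0  ⇒  r_C2 = 15 (r>0 drops 1)
2. [ext C2·C3]  r_C2² + 28r_C2 − 645 = 0  ⇒  r_C2 = 15 (r>0 drops 1)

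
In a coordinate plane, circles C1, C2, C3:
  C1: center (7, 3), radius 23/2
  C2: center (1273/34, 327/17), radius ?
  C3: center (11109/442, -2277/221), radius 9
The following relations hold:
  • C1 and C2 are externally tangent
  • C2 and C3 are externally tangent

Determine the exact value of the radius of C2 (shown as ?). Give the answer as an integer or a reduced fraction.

1. [ext C1·C2]  r_C2² + 23r_C2 − 1058 = 0  ⇒  r_C2 = 23 (r>0 drops 1)
2. [ext C2·C3]  r_C2² + 18r_C2 − 943 = 0  ⇒  r_C2 = 23 (r>0 drops 1)

23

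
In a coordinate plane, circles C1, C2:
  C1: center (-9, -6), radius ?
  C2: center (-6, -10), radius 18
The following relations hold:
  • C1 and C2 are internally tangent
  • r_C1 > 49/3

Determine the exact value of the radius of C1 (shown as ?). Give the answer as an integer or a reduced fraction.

1. [int C1,C2]  r_C1² − 36r_C1 + 299 = 0  ⇒  r_C1 = 13 or 23
2. given r_C1 > 49/3: keep 23

23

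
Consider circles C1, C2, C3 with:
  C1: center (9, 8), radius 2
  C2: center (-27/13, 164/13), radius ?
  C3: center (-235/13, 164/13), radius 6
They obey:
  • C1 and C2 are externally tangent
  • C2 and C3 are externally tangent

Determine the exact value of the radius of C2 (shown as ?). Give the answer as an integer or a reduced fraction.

1. [ext C1·C2]  r_C2² + 4r_C2 − 140 = 0  ⇒  r_C2 = 10 (r>0 drops 1)
2. [ext C2·C3]  r_C2² + 12r_C2 − 220 = 0  ⇒  r_C2 = 10 (r>0 drops 1)

10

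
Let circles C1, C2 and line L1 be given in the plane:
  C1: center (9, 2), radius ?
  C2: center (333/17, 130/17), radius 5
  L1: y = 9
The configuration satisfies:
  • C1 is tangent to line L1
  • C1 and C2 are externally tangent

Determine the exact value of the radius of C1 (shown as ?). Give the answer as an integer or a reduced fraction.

7

1. [C1‖L1]  r_C1² − 49 = 0  ⇒  r_C1 = 7 (r>0 drops 1)
2. [ext C1·C2]  r_C1² + 10r_C1 − 119 = 0  ⇒  r_C1 = 7 (r>0 drops 1)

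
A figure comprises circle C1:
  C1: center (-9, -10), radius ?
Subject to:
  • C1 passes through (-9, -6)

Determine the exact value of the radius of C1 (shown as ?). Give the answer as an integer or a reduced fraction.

1. [C1∋P]  r_C1² − 16 = 0  ⇒  r_C1 = 4 (r>0 drops 1)

4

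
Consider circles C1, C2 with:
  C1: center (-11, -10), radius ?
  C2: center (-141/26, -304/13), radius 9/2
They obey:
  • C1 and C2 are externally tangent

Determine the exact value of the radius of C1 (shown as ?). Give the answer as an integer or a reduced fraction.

1. [ext C1·C2]  r_C1² + 9r_C1 − 190 = 0  ⇒  r_C1 = 10 (r>0 drops 1)

10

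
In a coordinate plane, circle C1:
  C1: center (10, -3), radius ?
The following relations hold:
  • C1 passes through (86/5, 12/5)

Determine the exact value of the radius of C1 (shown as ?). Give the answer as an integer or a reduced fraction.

1. [C1∋P]  r_C1² − 81 = 0  ⇒  r_C1 = 9 (r>0 drops 1)

9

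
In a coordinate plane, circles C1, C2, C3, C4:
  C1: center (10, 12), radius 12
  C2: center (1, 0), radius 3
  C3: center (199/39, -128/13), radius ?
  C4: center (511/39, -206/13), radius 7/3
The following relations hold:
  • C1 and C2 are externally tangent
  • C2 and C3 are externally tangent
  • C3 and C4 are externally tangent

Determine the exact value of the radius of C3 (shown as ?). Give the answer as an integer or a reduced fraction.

23/3

1. [ext C2·C3]  r_C3² + 6r_C3 − 943/9 = 0  ⇒  r_C3 = 23/3 (r>0 drops 1)
2. [ext C3·C4]  r_C3² + (14/3)r_C3 − 851/9 = 0  ⇒  r_C3 = 23/3 (r>0 drops 1)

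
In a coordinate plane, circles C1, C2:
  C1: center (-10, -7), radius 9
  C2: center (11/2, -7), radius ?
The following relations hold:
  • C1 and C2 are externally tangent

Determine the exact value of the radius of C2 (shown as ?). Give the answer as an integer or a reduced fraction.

1. [ext C1·C2]  r_C2² + 18r_C2 − 637/4 = 0  ⇒  r_C2 = 13/2 (r>0 drops 1)

13/2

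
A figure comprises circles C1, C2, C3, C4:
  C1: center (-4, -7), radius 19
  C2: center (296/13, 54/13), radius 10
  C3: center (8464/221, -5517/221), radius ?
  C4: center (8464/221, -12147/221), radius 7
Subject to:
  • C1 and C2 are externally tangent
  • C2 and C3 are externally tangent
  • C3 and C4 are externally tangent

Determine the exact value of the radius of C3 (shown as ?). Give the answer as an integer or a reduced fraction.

23

1. [ext C2·C3]  r_C3² + 20r_C3 − 989 = 0  ⇒  r_C3 = 23 (r>0 drops 1)
2. [ext C3·C4]  r_C3² + 14r_C3 − 851 = 0  ⇒  r_C3 = 23 (r>0 drops 1)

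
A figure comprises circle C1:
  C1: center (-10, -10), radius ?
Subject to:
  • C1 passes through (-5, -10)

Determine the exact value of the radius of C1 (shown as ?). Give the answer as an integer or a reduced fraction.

5

1. [C1∋P]  r_C1² − 25 = 0  ⇒  r_C1 = 5 (r>0 drops 1)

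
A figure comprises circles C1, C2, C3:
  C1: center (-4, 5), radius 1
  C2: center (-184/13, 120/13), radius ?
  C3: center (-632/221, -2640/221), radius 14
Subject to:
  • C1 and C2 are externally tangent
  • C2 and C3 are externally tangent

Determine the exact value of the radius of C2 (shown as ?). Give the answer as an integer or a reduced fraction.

10

1. [ext C1·C2]  r_C2² + 2r_C2 − 120 = 0  ⇒  r_C2 = 10 (r>0 drops 1)
2. [ext C2·C3]  r_C2² + 28r_C2 − 380 = 0  ⇒  r_C2 = 10 (r>0 drops 1)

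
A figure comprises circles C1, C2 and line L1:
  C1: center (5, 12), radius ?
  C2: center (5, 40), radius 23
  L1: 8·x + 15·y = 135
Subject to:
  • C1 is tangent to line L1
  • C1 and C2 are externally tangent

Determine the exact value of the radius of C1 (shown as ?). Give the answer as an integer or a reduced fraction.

5

1. [C1‖L1]  r_C1² − 25 = 0  ⇒  r_C1 = 5 (r>0 drops 1)
2. [ext C1·C2]  r_C1² + 46r_C1 − 255 = 0  ⇒  r_C1 = 5 (r>0 drops 1)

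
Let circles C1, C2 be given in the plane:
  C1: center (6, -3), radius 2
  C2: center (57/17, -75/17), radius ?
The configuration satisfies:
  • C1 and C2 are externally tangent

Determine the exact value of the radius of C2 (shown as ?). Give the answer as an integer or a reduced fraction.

1. [ext C1·C2]  r_C2² + 4r_C2 − 5 = 0  ⇒  r_C2 = 1 (r>0 drops 1)

1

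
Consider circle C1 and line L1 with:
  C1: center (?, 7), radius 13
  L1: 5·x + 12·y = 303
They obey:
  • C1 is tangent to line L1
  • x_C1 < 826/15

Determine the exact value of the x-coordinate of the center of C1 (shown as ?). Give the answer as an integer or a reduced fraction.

10

1. [C1‖L1]  x_C1² − (438/5)x_C1 + 776 = 0  ⇒  x_C1 = 10 or 388/5
2. given x_C1 < 826/15: keep 10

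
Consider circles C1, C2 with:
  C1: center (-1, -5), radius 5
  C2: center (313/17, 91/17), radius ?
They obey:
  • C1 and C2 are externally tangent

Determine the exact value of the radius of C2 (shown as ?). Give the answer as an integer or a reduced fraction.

17

1. [ext C1·C2]  r_C2² + 10r_C2 − 459 = 0  ⇒  r_C2 = 17 (r>0 drops 1)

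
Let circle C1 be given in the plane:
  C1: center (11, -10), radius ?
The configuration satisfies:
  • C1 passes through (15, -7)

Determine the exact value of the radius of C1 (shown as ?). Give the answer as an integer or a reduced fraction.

5

1. [C1∋P]  r_C1² − 25 = 0  ⇒  r_C1 = 5 (r>0 drops 1)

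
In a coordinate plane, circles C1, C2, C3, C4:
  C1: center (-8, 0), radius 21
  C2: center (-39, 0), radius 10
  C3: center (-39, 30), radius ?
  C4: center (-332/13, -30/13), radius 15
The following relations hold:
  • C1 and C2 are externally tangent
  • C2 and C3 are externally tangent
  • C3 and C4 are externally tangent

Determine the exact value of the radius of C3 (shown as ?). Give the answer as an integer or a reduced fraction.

20

1. [ext C2·C3]  r_C3² + 20r_C3 − 800 = 0  ⇒  r_C3 = 20 (r>0 drops 1)
2. [ext C3·C4]  r_C3² + 30r_C3 − 1000 = 0  ⇒  r_C3 = 20 (r>0 drops 1)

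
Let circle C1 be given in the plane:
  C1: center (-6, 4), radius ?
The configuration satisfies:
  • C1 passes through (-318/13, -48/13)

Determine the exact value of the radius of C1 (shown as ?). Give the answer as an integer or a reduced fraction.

20

1. [C1∋P]  r_C1² − 400 = 0  ⇒  r_C1 = 20 (r>0 drops 1)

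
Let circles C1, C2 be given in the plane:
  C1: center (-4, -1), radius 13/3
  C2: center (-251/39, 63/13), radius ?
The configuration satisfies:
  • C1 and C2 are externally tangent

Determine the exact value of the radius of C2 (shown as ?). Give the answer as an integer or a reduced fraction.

1. [ext C1·C2]  r_C2² + (26/3)r_C2 − 64/3 = 0  ⇒  r_C2 = 2 (r>0 drops 1)

2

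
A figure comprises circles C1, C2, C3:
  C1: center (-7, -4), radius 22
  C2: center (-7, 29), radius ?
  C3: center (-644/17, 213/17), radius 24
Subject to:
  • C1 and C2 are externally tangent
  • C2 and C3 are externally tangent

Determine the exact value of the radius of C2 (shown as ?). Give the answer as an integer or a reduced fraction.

11

1. [ext C1·C2]  r_C2² + 44r_C2 − 605 = 0  ⇒  r_C2 = 11 (r>0 drops 1)
2. [ext C2·C3]  r_C2² + 48r_C2 − 649 = 0  ⇒  r_C2 = 11 (r>0 drops 1)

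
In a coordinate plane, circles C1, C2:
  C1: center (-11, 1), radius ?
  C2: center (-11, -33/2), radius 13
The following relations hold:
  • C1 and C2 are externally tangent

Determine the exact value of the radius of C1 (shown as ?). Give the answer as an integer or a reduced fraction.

1. [ext C1·C2]  r_C1² + 26r_C1 − 549/4 = 0  ⇒  r_C1 = 9/2 (r>0 drops 1)

9/2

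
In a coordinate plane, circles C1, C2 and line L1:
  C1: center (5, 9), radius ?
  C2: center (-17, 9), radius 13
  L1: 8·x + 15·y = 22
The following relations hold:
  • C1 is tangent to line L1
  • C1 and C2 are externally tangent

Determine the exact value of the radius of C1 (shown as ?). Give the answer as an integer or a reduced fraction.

9

1. [C1‖L1]  r_C1² − 81 = 0  ⇒  r_C1 = 9 (r>0 drops 1)
2. [ext C1·C2]  r_C1² + 26r_C1 − 315 = 0  ⇒  r_C1 = 9 (r>0 drops 1)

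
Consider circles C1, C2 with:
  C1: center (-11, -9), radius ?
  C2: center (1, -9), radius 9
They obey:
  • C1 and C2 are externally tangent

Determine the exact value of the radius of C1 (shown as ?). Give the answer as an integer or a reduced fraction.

1. [ext C1·C2]  r_C1² + 18r_C1 − 63 = 0  ⇒  r_C1 = 3 (r>0 drops 1)

3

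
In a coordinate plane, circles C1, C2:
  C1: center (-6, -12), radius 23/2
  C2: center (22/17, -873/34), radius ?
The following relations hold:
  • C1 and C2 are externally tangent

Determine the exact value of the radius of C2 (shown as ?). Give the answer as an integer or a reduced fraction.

1. [ext C1·C2]  r_C2² + 23r_C2 − 108 = 0  ⇒  r_C2 = 4 (r>0 drops 1)

4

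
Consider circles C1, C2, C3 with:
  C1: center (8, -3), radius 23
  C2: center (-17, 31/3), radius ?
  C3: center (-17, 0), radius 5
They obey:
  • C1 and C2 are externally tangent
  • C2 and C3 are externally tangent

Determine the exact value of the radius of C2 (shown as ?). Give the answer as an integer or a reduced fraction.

1. [ext C1·C2]  r_C2² + 46r_C2 − 2464/9 = 0  ⇒  r_C2 = 16/3 (r>0 drops 1)
2. [ext C2·C3]  r_C2² + 10r_C2 − 736/9 = 0  ⇒  r_C2 = 16/3 (r>0 drops 1)

16/3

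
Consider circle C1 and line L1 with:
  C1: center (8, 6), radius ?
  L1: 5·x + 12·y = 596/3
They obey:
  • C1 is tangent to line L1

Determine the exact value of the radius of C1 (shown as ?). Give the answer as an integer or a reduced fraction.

1. [C1‖L1]  r_C1² − 400/9 = 0  ⇒  r_C1 = 20/3 (r>0 drops 1)

20/3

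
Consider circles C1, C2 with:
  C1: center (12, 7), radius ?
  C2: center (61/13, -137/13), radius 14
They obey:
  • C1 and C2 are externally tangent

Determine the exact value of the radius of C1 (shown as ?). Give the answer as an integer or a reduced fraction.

1. [ext C1·C2]  r_C1² + 28r_C1 − 165 = 0  ⇒  r_C1 = 5 (r>0 drops 1)

5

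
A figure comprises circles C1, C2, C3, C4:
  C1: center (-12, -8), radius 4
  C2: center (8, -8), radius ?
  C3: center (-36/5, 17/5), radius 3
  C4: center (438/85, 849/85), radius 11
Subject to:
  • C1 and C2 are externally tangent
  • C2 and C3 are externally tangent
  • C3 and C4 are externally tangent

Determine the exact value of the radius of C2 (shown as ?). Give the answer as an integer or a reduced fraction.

16

1. [ext C1·C2]  r_C2² + 8r_C2 − 384 = 0  ⇒  r_C2 = 16 (r>0 drops 1)
2. [ext C2·C3]  r_C2² + 6r_C2 − 352 = 0  ⇒  r_C2 = 16 (r>0 drops 1)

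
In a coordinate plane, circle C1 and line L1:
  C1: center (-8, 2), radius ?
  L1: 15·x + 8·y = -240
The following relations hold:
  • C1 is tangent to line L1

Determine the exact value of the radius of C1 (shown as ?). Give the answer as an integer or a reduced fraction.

8

1. [C1‖L1]  r_C1² − 64 = 0  ⇒  r_C1 = 8 (r>0 drops 1)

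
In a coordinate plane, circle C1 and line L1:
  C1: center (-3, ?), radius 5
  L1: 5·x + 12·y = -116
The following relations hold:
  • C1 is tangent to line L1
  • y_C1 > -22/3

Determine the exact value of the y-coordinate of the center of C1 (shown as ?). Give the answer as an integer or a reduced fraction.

-3

1. [C1‖L1]  y_C1² + (101/6)y_C1 + 83/2 = 0  ⇒  y_C1 = -83/6 or -3
2. given y_C1 > -22/3: keep -3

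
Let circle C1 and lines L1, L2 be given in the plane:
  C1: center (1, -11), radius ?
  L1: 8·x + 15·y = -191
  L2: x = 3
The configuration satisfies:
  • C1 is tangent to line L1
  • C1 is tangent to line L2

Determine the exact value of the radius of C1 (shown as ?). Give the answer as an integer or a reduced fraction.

1. [C1‖L1]  r_C1² − 4 = 0  ⇒  r_C1 = 2 (r>0 drops 1)
2. [C1‖L2]  r_C1² − 4 = 0  ⇒  r_C1 = 2 (r>0 drops 1)

2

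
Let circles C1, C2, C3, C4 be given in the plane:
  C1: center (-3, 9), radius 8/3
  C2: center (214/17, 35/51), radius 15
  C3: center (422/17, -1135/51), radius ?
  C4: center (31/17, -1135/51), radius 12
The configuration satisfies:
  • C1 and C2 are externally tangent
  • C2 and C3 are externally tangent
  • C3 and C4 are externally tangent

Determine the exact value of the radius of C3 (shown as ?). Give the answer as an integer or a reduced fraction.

11

1. [ext C2·C3]  r_C3² + 30r_C3 − 451 = 0  ⇒  r_C3 = 11 (r>0 drops 1)
2. [ext C3·C4]  r_C3² + 24r_C3 − 385 = 0  ⇒  r_C3 = 11 (r>0 drops 1)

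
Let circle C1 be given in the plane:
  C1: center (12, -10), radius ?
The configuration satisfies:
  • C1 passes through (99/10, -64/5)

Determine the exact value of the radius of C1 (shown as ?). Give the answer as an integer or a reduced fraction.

1. [C1∋P]  r_C1² − 49/4 = 0  ⇒  r_C1 = 7/2 (r>0 drops 1)

7/2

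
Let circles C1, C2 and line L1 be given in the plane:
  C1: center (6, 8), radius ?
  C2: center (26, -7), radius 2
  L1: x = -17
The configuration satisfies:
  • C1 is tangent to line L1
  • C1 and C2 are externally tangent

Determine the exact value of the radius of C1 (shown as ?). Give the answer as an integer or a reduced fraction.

23

1. [C1‖L1]  r_C1² − 529 = 0  ⇒  r_C1 = 23 (r>0 drops 1)
2. [ext C1·C2]  r_C1² + 4r_C1 − 621 = 0  ⇒  r_C1 = 23 (r>0 drops 1)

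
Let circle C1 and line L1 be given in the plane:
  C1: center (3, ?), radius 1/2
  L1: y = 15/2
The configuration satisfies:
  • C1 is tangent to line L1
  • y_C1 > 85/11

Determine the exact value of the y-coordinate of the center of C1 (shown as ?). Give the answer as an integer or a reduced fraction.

1. [C1‖L1]  y_C1² − 15y_C1 + 56 = 0  ⇒  y_C1 = 7 or 8
2. given y_C1 > 85/11: keep 8

8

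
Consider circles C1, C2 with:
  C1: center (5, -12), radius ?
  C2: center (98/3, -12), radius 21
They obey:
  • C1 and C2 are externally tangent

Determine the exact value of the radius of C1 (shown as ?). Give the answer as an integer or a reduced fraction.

20/3

1. [ext C1·C2]  r_C1² + 42r_C1 − 2920/9 = 0  ⇒  r_C1 = 20/3 (r>0 drops 1)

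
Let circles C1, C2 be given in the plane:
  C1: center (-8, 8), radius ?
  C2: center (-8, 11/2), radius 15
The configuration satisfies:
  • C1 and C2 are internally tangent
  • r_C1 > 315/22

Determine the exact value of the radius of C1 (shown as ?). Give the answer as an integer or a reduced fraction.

35/2

1. [int C1,C2]  r_C1² − 30r_C1 + 875/4 = 0  ⇒  r_C1 = 25/2 or 35/2
2. given r_C1 > 315/22: keep 35/2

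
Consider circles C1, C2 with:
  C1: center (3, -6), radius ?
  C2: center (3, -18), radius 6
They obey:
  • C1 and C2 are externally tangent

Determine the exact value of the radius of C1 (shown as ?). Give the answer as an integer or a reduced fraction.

6

1. [ext C1·C2]  r_C1² + 12r_C1 − 108 = 0  ⇒  r_C1 = 6 (r>0 drops 1)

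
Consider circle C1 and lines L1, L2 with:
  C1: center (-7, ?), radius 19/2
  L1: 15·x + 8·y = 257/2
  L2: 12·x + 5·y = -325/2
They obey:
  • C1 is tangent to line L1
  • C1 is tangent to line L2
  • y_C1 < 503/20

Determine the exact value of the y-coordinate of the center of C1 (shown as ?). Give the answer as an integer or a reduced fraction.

1. [C1‖L1]  y_C1² − (467/8)y_C1 + 3555/8 = 0  ⇒  y_C1 = 9 or 395/8
2. [C1‖L2]  y_C1² + (157/5)y_C1 − 1818/5 = 0  ⇒  y_C1 = -202/5 or 9

9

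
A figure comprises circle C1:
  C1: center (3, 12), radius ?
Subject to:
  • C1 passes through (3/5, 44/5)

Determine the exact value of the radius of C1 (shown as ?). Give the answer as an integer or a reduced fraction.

4

1. [C1∋P]  r_C1² − 16 = 0  ⇒  r_C1 = 4 (r>0 drops 1)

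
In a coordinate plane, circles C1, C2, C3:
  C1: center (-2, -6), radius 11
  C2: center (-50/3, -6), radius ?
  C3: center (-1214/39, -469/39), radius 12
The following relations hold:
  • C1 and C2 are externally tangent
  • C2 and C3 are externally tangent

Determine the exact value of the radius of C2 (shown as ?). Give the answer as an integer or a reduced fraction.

11/3

1. [ext C1·C2]  r_C2² + 22r_C2 − 847/9 = 0  ⇒  r_C2 = 11/3 (r>0 drops 1)
2. [ext C2·C3]  r_C2² + 24r_C2 − 913/9 = 0  ⇒  r_C2 = 11/3 (r>0 drops 1)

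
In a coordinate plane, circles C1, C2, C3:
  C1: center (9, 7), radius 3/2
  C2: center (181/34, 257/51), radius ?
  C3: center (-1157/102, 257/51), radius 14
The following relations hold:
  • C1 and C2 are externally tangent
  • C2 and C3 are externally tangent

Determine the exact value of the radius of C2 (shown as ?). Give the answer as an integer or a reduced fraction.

8/3

1. [ext C1·C2]  r_C2² + 3r_C2 − 136/9 = 0  ⇒  r_C2 = 8/3 (r>0 drops 1)
2. [ext C2·C3]  r_C2² + 28r_C2 − 736/9 = 0  ⇒  r_C2 = 8/3 (r>0 drops 1)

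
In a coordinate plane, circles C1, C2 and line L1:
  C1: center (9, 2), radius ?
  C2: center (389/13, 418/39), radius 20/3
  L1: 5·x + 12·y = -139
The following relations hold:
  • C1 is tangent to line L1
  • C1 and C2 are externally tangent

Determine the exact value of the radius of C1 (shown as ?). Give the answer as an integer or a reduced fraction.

16

1. [C1‖L1]  r_C1² − 256 = 0  ⇒  r_C1 = 16 (r>0 drops 1)
2. [ext C1·C2]  r_C1² + (40/3)r_C1 − 1408/3 = 0  ⇒  r_C1 = 16 (r>0 drops 1)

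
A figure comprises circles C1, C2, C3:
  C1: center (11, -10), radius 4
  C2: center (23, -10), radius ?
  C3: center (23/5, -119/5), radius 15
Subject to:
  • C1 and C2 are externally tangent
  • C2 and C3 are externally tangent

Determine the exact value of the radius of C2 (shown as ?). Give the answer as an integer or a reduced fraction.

1. [ext C1·C2]  r_C2² + 8r_C2 − 128 = 0  ⇒  r_C2 = 8 (r>0 drops 1)
2. [ext C2·C3]  r_C2² + 30r_C2 − 304 = 0  ⇒  r_C2 = 8 (r>0 drops 1)

8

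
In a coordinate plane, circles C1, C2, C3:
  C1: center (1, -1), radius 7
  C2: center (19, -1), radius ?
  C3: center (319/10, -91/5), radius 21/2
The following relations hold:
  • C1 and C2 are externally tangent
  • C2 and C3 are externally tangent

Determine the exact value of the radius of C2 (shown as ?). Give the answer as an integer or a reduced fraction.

1. [ext C1·C2]  r_C2² + 14r_C2 − 275 = 0  ⇒  r_C2 = 11 (r>0 drops 1)
2. [ext C2·C3]  r_C2² + 21r_C2 − 352 = 0  ⇒  r_C2 = 11 (r>0 drops 1)

11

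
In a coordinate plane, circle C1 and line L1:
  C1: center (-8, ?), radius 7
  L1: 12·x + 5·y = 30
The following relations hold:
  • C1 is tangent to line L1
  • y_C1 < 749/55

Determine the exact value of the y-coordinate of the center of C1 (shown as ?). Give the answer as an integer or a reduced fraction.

1. [C1‖L1]  y_C1² − (252/5)y_C1 + 1519/5 = 0  ⇒  y_C1 = 7 or 217/5
2. given y_C1 < 749/55: keep 7

7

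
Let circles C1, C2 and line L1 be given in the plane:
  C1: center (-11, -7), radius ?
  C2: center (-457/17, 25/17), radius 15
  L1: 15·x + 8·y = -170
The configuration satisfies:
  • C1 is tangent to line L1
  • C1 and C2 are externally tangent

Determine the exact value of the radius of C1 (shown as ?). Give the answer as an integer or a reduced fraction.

1. [C1‖L1]  r_C1² − 9 = 0  ⇒  r_C1 = 3 (r>0 drops 1)
2. [ext C1·C2]  r_C1² + 30r_C1 − 99 = 0  ⇒  r_C1 = 3 (r>0 drops 1)

3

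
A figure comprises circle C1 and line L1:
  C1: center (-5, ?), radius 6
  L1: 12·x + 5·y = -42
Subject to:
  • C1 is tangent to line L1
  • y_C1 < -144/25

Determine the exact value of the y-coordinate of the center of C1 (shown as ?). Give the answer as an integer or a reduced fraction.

1. [C1‖L1]  y_C1² − (36/5)y_C1 − 1152/5 = 0  ⇒  y_C1 = -12 or 96/5
2. given y_C1 < -144/25: keep -12

-12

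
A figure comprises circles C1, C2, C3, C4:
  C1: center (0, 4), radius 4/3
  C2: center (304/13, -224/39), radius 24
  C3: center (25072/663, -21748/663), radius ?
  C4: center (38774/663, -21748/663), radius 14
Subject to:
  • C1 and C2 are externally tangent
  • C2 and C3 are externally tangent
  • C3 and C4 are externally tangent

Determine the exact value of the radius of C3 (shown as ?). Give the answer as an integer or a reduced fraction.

1. [ext C2·C3]  r_C3² + 48r_C3 − 3280/9 = 0  ⇒  r_C3 = 20/3 (r>0 drops 1)
2. [ext C3·C4]  r_C3² + 28r_C3 − 2080/9 = 0  ⇒  r_C3 = 20/3 (r>0 drops 1)

20/3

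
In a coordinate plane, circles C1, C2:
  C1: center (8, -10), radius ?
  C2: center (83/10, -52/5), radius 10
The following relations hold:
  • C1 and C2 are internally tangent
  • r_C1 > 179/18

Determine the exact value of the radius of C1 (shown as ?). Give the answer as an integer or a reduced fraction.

21/2

1. [int C1,C2]  r_C1² − 20r_C1 + 399/4 = 0  ⇒  r_C1 = 19/2 or 21/2
2. given r_C1 > 179/18: keep 21/2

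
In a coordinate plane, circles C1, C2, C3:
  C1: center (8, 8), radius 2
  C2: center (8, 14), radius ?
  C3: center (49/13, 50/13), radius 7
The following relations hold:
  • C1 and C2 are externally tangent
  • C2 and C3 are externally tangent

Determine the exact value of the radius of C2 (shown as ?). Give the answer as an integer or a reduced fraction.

1. [ext C1·C2]  r_C2² + 4r_C2 − 32 = 0  ⇒  r_C2 = 4 (r>0 drops 1)
2. [ext C2·C3]  r_C2² + 14r_C2 − 72 = 0  ⇒  r_C2 = 4 (r>0 drops 1)

4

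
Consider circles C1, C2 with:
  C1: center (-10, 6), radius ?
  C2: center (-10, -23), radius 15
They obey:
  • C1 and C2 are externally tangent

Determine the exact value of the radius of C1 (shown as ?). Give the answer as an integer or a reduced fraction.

14

1. [ext C1·C2]  r_C1² + 30r_C1 − 616 = 0  ⇒  r_C1 = 14 (r>0 drops 1)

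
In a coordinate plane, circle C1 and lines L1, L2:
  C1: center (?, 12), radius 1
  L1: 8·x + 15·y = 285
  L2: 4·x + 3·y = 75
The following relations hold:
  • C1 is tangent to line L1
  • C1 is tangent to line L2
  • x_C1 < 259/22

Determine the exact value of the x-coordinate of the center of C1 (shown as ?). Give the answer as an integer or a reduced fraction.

11

1. [C1‖L1]  x_C1² − (105/4)x_C1 + 671/4 = 0  ⇒  x_C1 = 11 or 61/4
2. [C1‖L2]  x_C1² − (39/2)x_C1 + 187/2 = 0  ⇒  x_C1 = 17/2 or 11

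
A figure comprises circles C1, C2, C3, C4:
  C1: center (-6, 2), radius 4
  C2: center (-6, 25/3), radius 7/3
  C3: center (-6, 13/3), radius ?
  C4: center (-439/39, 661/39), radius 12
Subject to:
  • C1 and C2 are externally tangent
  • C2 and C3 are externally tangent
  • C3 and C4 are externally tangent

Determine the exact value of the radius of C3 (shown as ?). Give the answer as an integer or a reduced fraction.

5/3

1. [ext C2·C3]  r_C3² + (14/3)r_C3 − 95/9 = 0  ⇒  r_C3 = 5/3 (r>0 drops 1)
2. [ext C3·C4]  r_C3² + 24r_C3 − 385/9 = 0  ⇒  r_C3 = 5/3 (r>0 drops 1)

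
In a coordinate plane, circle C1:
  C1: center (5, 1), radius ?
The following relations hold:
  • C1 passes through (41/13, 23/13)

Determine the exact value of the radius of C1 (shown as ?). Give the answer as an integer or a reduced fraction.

2

1. [C1∋P]  r_C1² − 4 = 0  ⇒  r_C1 = 2 (r>0 drops 1)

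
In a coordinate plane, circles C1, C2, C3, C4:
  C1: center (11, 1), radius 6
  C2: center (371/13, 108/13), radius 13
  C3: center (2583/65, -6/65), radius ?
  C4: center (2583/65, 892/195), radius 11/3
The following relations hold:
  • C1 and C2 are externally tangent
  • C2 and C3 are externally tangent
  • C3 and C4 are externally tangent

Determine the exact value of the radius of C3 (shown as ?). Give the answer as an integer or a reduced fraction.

1

1. [ext C2·C3]  r_C3² + 26r_C3 − 27 = 0  ⇒  r_C3 = 1 (r>0 drops 1)
2. [ext C3·C4]  r_C3² + (22/3)r_C3 − 25/3 = 0  ⇒  r_C3 = 1 (r>0 drops 1)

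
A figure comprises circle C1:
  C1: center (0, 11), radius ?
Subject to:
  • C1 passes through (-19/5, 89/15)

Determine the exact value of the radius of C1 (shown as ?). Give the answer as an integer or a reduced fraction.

19/3

1. [C1∋P]  r_C1² − 361/9 = 0  ⇒  r_C1 = 19/3 (r>0 drops 1)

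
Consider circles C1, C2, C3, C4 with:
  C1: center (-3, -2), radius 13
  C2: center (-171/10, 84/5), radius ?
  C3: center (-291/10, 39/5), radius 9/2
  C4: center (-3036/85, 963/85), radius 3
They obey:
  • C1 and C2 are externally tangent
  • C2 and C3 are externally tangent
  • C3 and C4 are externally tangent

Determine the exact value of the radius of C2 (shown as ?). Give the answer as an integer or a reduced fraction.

1. [ext C1·C2]  r_C2² + 26r_C2 − 1533/4 = 0  ⇒  r_C2 = 21/2 (r>0 drops 1)
2. [ext C2·C3]  r_C2² + 9r_C2 − 819/4 = 0  ⇒  r_C2 = 21/2 (r>0 drops 1)

21/2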